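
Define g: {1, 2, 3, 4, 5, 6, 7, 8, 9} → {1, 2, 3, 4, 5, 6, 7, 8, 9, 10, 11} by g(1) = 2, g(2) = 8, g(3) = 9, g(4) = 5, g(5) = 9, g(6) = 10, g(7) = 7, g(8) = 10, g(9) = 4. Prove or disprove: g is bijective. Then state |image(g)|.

g(3) = 9 = g(5) with 3 ≠ 5, so g is not injective, hence not bijective.
The image of g is {2, 4, 5, 7, 8, 9, 10}, which has 7 elements.

7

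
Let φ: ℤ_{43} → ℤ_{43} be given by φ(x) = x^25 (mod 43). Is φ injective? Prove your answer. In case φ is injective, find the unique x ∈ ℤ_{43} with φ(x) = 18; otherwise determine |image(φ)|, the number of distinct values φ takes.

Since 43 is prime, the nonzero elements of ℤ_{43} form a cyclic group of order 42.
As gcd(25, 42) = 1, raising to the 25th power is a bijection on this group: if x_1^25 ≡ x_2^25 then (x_1x_2^{−1})^25 = 1, and the only element of order dividing gcd(25, 42) = 1 is 1, so x_1 = x_2.
With φ(0) = 0 this makes φ injective on all of ℤ_{43}, hence bijective (finite equal-size domain and codomain). In particular φ is injective.
Since φ is injective, we find the preimage of 18. The inverse of x ↦ x^25 on (ℤ_{43})^× is x ↦ x^37, because 25·37 = 925 = 22·42 + 1 ≡ 1 (mod 42) and x^{42} = 1 for x ≠ 0 (Fermat). So φ⁻¹(18) = 18^37 mod 43.
Repeated squaring mod 43: 18^1 ≡ 18, 18^2 ≡ 18² = 324 ≡ 23, 18^4 ≡ 23² = 529 ≡ 13, 18^8 ≡ 13² = 169 ≡ 40, 18^16 ≡ 40² = 1600 ≡ 9, 18^32 ≡ 9² = 81 ≡ 38. Since 37 = 32 + 4 + 1, 18^37 ≡ 38·13·18: 38·13 = 494 ≡ 21, then 21·18 = 378 ≡ 34. So 18^37 ≡ 34 (mod 43).
Hence φ⁻¹(18) = 34.

34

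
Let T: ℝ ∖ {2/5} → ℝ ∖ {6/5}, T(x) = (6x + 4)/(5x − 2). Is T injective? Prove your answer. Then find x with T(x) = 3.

Suppose T(a) = T(b). Cross-multiplying: (6a + 4)(5b − 2) = (6b + 4)(5a − 2).
Expanding both sides and cancelling the symmetric terms leaves −32·(a − b) = 0. Since −32 ≠ 0, a = b. Therefore T is injective.
Solving T(x) = 3: cross-multiplying gives 6x + 4 = 3(5x − 2), which rearranges to −9x = −10, so x = 10/9.

10/9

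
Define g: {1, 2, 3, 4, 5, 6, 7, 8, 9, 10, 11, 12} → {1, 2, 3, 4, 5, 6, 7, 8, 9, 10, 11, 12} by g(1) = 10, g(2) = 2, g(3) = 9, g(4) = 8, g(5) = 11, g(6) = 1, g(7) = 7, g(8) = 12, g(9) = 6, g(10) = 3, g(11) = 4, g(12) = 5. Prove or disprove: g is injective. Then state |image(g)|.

12

The values g(1), …, g(12) are 10, 2, 9, 8, 11, 1, 7, 12, 6, 3, 4, 5 — all distinct.
So g(x_1) = g(x_2) only when x_1 = x_2, and g is injective.
The image of g is {1, 2, 3, 4, 5, 6, 7, 8, 9, 10, 11, 12}, which has 12 elements.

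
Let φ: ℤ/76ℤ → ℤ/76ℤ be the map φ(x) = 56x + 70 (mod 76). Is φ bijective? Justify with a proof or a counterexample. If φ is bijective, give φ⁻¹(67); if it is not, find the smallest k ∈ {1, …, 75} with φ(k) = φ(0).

19

We have gcd(56, 76) = 4 > 1. Taking a = 0 and b = 19: φ(0) = 70 and φ(19) = 56·19 + 70 = 1134 ≡ 70 (mod 76).
So φ(0) = φ(19) while 0 ≠ 19, therefore φ is not injective, hence not bijective.
Since φ is not bijective, we find the least positive k with φ(k) = φ(0): this means 56k ≡ 0 (mod 76), i.e. 76 ∣ 56k. Since gcd(56, 76) = 4, dividing through by 4 this holds exactly when 19 ∣ 14k, and as gcd(14, 19) = 1, exactly when 19 ∣ k.
The smallest positive such k is 19.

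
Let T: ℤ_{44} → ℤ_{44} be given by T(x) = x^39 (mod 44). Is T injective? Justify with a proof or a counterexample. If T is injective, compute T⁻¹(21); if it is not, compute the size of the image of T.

33

T(0) = 0^39 = 0.
T(22): Repeated squaring mod 44: 22^1 ≡ 22, 22^2 ≡ 22² = 484 ≡ 0, 22^4 ≡ 0² = 0, 22^8 ≡ 0² = 0, 22^16 ≡ 0² = 0, 22^32 ≡ 0² = 0. Since 39 = 32 + 4 + 2 + 1, 22^39 ≡ 0·0·0·22: 0·0 = 0, then 0·0 = 0, then 0·22 = 0. So 22^39 ≡ 0 (mod 44).
So T(0) = T(22) = 0 while 0 ≠ 22, thus T is not injective.
Since T is not injective, we determine |image(T)|. Computing x^39 mod 44 for each x (by repeated squaring, reducing mod 44 at every step), the values T(0), T(1), …, T(43) are: 0, 1, 28, 15, 36, 9, 24, 19, 40, 5, 32, 11, 12, 17, 4, 3, 20, 13, 8, 7, 16, 21, 0, 23, 28, 37, 36, 31, 24, 41, 40, 27, 32, 33, 12, 39, 4, 25, 20, 35, 8, 29, 16, 43.
The distinct values are {0, 1, 3, 4, 5, 7, 8, 9, 11, 12, 13, 15, 16, 17, 19, 20, 21, 23, 24, 25, 27, 28, 29, 31, 32, 33, 35, 36, 37, 39, 40, 41, 43}; there are 33 of them.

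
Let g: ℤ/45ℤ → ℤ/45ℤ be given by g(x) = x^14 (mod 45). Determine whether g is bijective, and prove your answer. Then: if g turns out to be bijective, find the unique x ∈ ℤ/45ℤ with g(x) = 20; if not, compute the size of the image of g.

12

g(2): Repeated squaring mod 45: 2^1 ≡ 2, 2^2 ≡ 2² = 4, 2^4 ≡ 4² = 16, 2^8 ≡ 16² = 256 ≡ 31. Since 14 = 8 + 4 + 2, 2^14 ≡ 31·16·4: 31·16 = 496 ≡ 1, then 1·4 = 4. So 2^14 ≡ 4 (mod 45).
g(7): Repeated squaring mod 45: 7^1 ≡ 7, 7^2 ≡ 7² = 49 ≡ 4, 7^4 ≡ 4² = 16, 7^8 ≡ 16² = 256 ≡ 31. Since 14 = 8 + 4 + 2, 7^14 ≡ 31·16·4: 31·16 = 496 ≡ 1, then 1·4 = 4. So 7^14 ≡ 4 (mod 45).
So g(2) = g(7) = 4 while 2 ≠ 7, so g is not injective, hence not bijective.
Since g is not bijective, we determine |image(g)|. Computing x^14 mod 45 for each x (by repeated squaring, reducing mod 45 at every step), the values g(0), g(1), …, g(44) are: 0, 1, 4, 9, 16, 25, 36, 4, 19, 36, 10, 31, 9, 34, 16, 0, 31, 19, 9, 1, 40, 36, 34, 34, 36, 40, 1, 9, 19, 31, 0, 16, 34, 9, 31, 10, 36, 19, 4, 36, 25, 16, 9, 4, 1.
The distinct values are {0, 1, 4, 9, 10, 16, 19, 25, 31, 34, 36, 40}; there are 12 of them.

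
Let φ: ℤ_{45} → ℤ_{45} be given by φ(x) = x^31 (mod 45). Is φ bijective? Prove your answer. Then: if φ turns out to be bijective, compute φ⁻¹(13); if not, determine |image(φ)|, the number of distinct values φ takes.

35

φ(0) = 0^31 = 0.
φ(15): Repeated squaring mod 45: 15^1 ≡ 15, 15^2 ≡ 15² = 225 ≡ 0, 15^4 ≡ 0² = 0, 15^8 ≡ 0² = 0, 15^16 ≡ 0² = 0. Since 31 = 16 + 8 + 4 + 2 + 1, 15^31 ≡ 0·0·0·0·15: 0·0 = 0, then 0·0 = 0, then 0·0 = 0, then 0·15 = 0. So 15^31 ≡ 0 (mod 45).
So φ(0) = φ(15) = 0 while 0 ≠ 15, therefore φ is not injective, hence not bijective.
Since φ is not bijective, we determine |image(φ)|. Computing x^31 mod 45 for each x (by repeated squaring, reducing mod 45 at every step), the values φ(0), φ(1), …, φ(44) are: 0, 1, 38, 27, 4, 5, 36, 43, 17, 9, 10, 11, 18, 22, 14, 0, 16, 8, 27, 19, 20, 36, 13, 32, 9, 25, 26, 18, 37, 29, 0, 31, 23, 27, 34, 35, 36, 28, 2, 9, 40, 41, 18, 7, 44.
The distinct values are {0, 1, 2, 4, 5, 7, 8, 9, 10, 11, 13, 14, 16, 17, 18, 19, 20, 22, 23, 25, 26, 27, 28, 29, 31, 32, 34, 35, 36, 37, 38, 40, 41, 43, 44}; there are 35 of them.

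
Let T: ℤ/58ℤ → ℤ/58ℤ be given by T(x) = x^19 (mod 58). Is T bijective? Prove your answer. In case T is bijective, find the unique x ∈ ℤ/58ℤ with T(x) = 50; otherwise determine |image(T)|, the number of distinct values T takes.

10

Computing x^19 mod 58 for each x (by repeated squaring, reducing mod 58 at every step), the values T(0), T(1), …, T(57) are: 0, 1, 26, 47, 38, 51, 4, 45, 2, 5, 50, 15, 46, 35, 10, 19, 52, 41, 14, 37, 24, 27, 42, 25, 36, 49, 40, 3, 28, 29, 30, 55, 18, 9, 22, 33, 16, 31, 34, 21, 44, 17, 6, 39, 48, 23, 12, 43, 8, 53, 56, 13, 54, 7, 20, 11, 32, 57.
Every element of ℤ/58ℤ appears exactly once in this list, so T is a bijection, and in particular bijective.
Since T is bijective, we read off the preimage of 50 from the same table: T(10) = 50, so T⁻¹(50) = 10.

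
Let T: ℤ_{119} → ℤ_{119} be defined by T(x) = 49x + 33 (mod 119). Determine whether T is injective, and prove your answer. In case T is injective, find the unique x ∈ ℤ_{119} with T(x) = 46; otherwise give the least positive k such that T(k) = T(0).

We have gcd(49, 119) = 7 > 1. Taking a = 0 and b = 17: T(0) = 33 and T(17) = 49·17 + 33 = 866 ≡ 33 (mod 119).
So T(0) = T(17) while 0 ≠ 17, therefore T is not injective.
Since T is not injective, we find the least positive k with T(k) = T(0): this means 49k ≡ 0 (mod 119), i.e. 119 ∣ 49k. Since gcd(49, 119) = 7, dividing through by 7 this holds exactly when 17 ∣ 7k, and as gcd(7, 17) = 1, exactly when 17 ∣ k.
The smallest positive such k is 17.

17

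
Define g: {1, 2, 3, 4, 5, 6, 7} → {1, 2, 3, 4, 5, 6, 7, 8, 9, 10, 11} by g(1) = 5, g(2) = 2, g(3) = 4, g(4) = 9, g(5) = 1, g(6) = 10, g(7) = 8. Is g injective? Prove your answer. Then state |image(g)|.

7

The values g(1), …, g(7) are 5, 2, 4, 9, 1, 10, 8 — all distinct.
So g(s) = g(t) only when s = t, and g is injective.
The image of g is {1, 2, 4, 5, 8, 9, 10}, which has 7 elements.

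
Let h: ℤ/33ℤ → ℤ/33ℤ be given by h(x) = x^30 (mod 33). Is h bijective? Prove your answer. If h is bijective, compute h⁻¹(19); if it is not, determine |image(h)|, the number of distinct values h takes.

h(1) = 1^30 = 1.
h(2): Repeated squaring mod 33: 2^1 ≡ 2, 2^2 ≡ 2² = 4, 2^4 ≡ 4² = 16, 2^8 ≡ 16² = 256 ≡ 25, 2^16 ≡ 25² = 625 ≡ 31. Since 30 = 16 + 8 + 4 + 2, 2^30 ≡ 31·25·16·4: 31·25 = 775 ≡ 16, then 16·16 = 256 ≡ 25, then 25·4 = 100 ≡ 1. So 2^30 ≡ 1 (mod 33).
So h(1) = h(2) = 1 while 1 ≠ 2, therefore h is not injective, hence not bijective.
Since h is not bijective, we determine |image(h)|. Computing x^30 mod 33 for each x (by repeated squaring, reducing mod 33 at every step), the values h(0), h(1), …, h(32) are: 0, 1, 1, 12, 1, 1, 12, 1, 1, 12, 1, 22, 12, 1, 1, 12, 1, 1, 12, 1, 1, 12, 22, 1, 12, 1, 1, 12, 1, 1, 12, 1, 1.
The distinct values are {0, 1, 12, 22}; there are 4 of them.

4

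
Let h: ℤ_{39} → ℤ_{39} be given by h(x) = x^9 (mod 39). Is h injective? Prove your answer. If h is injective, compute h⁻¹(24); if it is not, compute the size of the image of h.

h(2): Repeated squaring mod 39: 2^1 ≡ 2, 2^2 ≡ 2² = 4, 2^4 ≡ 4² = 16, 2^8 ≡ 16² = 256 ≡ 22. Since 9 = 8 + 1, 2^9 ≡ 22·2: 22·2 = 44 ≡ 5. So 2^9 ≡ 5 (mod 39).
h(5): Repeated squaring mod 39: 5^1 ≡ 5, 5^2 ≡ 5² = 25, 5^4 ≡ 25² = 625 ≡ 1, 5^8 ≡ 1² = 1. Since 9 = 8 + 1, 5^9 ≡ 1·5: 1·5 = 5. So 5^9 ≡ 5 (mod 39).
So h(2) = h(5) = 5 while 2 ≠ 5, therefore h is not injective.
Since h is not injective, we determine |image(h)|. Computing x^9 mod 39 for each x (by repeated squaring, reducing mod 39 at every step), the values h(0), h(1), …, h(38) are: 0, 1, 5, 27, 25, 5, 18, 34, 8, 27, 25, 8, 12, 13, 14, 18, 1, 38, 18, 31, 8, 21, 1, 38, 21, 25, 26, 27, 31, 14, 12, 31, 5, 21, 34, 14, 12, 34, 38.
The distinct values are {0, 1, 5, 8, 12, 13, 14, 18, 21, 25, 26, 27, 31, 34, 38}; there are 15 of them.

15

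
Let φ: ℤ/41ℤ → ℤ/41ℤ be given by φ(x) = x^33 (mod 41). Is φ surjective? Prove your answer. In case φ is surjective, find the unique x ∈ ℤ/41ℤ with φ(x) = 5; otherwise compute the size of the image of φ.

21

Since 41 is prime, the nonzero elements of ℤ/41ℤ form a cyclic group of order 40.
As gcd(33, 40) = 1, raising to the 33rd power is a bijection on this group: if a^33 ≡ b^33 then (ab^{−1})^33 = 1, and the only element of order dividing gcd(33, 40) = 1 is 1, so a = b.
With φ(0) = 0 this makes φ injective on all of ℤ/41ℤ, hence bijective (finite equal-size domain and codomain). In particular φ is surjective.
Since φ is surjective, we find the preimage of 5. The inverse of x ↦ x^33 on (ℤ/41ℤ)^× is x ↦ x^17, because 33·17 = 561 = 14·40 + 1 ≡ 1 (mod 40) and x^{40} = 1 for x ≠ 0 (Fermat). So φ⁻¹(5) = 5^17 mod 41.
Repeated squaring mod 41: 5^1 ≡ 5, 5^2 ≡ 5² = 25, 5^4 ≡ 25² = 625 ≡ 10, 5^8 ≡ 10² = 100 ≡ 18, 5^16 ≡ 18² = 324 ≡ 37. Since 17 = 16 + 1, 5^17 ≡ 37·5: 37·5 = 185 ≡ 21. So 5^17 ≡ 21 (mod 41).
Hence φ⁻¹(5) = 21.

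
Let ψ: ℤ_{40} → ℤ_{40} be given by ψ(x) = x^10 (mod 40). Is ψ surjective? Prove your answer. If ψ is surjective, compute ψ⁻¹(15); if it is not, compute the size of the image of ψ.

6

ψ(4): Repeated squaring mod 40: 4^1 ≡ 4, 4^2 ≡ 4² = 16, 4^4 ≡ 16² = 256 ≡ 16, 4^8 ≡ 16² = 256 ≡ 16. Since 10 = 8 + 2, 4^10 ≡ 16·16: 16·16 = 256 ≡ 16. So 4^10 ≡ 16 (mod 40).
ψ(6): Repeated squaring mod 40: 6^1 ≡ 6, 6^2 ≡ 6² = 36, 6^4 ≡ 36² = 1296 ≡ 16, 6^8 ≡ 16² = 256 ≡ 16. Since 10 = 8 + 2, 6^10 ≡ 16·36: 16·36 = 576 ≡ 16. So 6^10 ≡ 16 (mod 40).
So ψ(4) = ψ(6) = 16 while 4 ≠ 6, thus ψ is not injective.
A non-injective map from the 40-element set ℤ_{40} to itself takes at most 39 distinct values, so it cannot be surjective. Hence ψ is not surjective.
Since ψ is not surjective, we determine |image(ψ)|. Computing x^10 mod 40 for each x (by repeated squaring, reducing mod 40 at every step), the values ψ(0), ψ(1), …, ψ(39) are: 0, 1, 24, 9, 16, 25, 16, 9, 24, 1, 0, 1, 24, 9, 16, 25, 16, 9, 24, 1, 0, 1, 24, 9, 16, 25, 16, 9, 24, 1, 0, 1, 24, 9, 16, 25, 16, 9, 24, 1.
The distinct values are {0, 1, 9, 16, 24, 25}; there are 6 of them.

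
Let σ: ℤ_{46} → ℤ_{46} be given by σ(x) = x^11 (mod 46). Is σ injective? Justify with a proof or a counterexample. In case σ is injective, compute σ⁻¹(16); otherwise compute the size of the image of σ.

σ(1) = 1^11 = 1.
σ(3): Repeated squaring mod 46: 3^1 ≡ 3, 3^2 ≡ 3² = 9, 3^4 ≡ 9² = 81 ≡ 35, 3^8 ≡ 35² = 1225 ≡ 29. Since 11 = 8 + 2 + 1, 3^11 ≡ 29·9·3: 29·9 = 261 ≡ 31, then 31·3 = 93 ≡ 1. So 3^11 ≡ 1 (mod 46).
So σ(1) = σ(3) = 1 while 1 ≠ 3, so σ is not injective.
Since σ is not injective, we determine |image(σ)|. Computing x^11 mod 46 for each x (by repeated squaring, reducing mod 46 at every step), the values σ(0), σ(1), …, σ(45) are: 0, 1, 24, 1, 24, 45, 24, 45, 24, 1, 22, 45, 24, 1, 22, 45, 24, 45, 24, 45, 22, 45, 22, 23, 24, 1, 24, 1, 22, 1, 22, 1, 24, 45, 22, 1, 24, 45, 22, 1, 22, 1, 22, 45, 22, 45.
The distinct values are {0, 1, 22, 23, 24, 45}; there are 6 of them.

6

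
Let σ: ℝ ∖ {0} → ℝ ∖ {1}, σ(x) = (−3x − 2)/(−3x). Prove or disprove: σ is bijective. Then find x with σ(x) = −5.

-1/9

Suppose σ(a) = σ(b). Cross-multiplying: (−3a − 2)(−3b) = (−3b − 2)(−3a).
Expanding both sides and cancelling the symmetric terms leaves −6·(a − b) = 0. Since −6 ≠ 0, a = b. Thus σ is injective.
For any y ≠ 1, solving y(−3x) = −3x − 2 for x gives a well-defined x ≠ 0. So σ is surjective.
Therefore σ is bijective.
Solving σ(x) = −5: cross-multiplying gives −3x − 2 = −5(−3x), which rearranges to −18x = 2, so x = −1/9.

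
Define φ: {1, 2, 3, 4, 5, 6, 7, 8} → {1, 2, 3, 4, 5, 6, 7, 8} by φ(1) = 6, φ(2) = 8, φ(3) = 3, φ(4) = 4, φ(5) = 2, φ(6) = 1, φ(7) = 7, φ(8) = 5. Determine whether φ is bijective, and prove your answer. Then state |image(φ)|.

8

The values 6, 8, 3, 4, 2, 1, 7, 5 are a permutation of {1, 2, 3, 4, 5, 6, 7, 8}: each element appears exactly once.
So φ is injective and surjective, hence bijective.
The image of φ is {1, 2, 3, 4, 5, 6, 7, 8}, which has 8 elements.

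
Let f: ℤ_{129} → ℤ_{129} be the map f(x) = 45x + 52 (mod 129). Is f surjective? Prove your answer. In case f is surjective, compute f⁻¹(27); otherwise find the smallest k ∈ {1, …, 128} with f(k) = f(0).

43

Since gcd(45, 129) = 3, we have 45x ≡ 0 (mod 3) for all x, so f(x) ≡ 1 (mod 3).
But 0 ≢ 1 (mod 3), so 0 ∈ ℤ_{129} has no preimage. Therefore f is not surjective.
Since f is not surjective, we find the least positive k with f(k) = f(0): this means 45k ≡ 0 (mod 129), i.e. 129 ∣ 45k. Since gcd(45, 129) = 3, dividing through by 3 this holds exactly when 43 ∣ 15k, and as gcd(15, 43) = 1, exactly when 43 ∣ k.
The smallest positive such k is 43.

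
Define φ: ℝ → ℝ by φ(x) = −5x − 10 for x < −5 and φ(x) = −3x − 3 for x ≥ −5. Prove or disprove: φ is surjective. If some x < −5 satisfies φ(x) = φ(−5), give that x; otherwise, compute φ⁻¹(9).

Both pieces are strictly decreasing (slopes −5 and −3), so each is injective on its own interval.
The left piece maps (−∞, −5) onto (15, ∞); the right piece maps [−5, ∞) onto (−∞, 12].
The union (15, ∞) ∪ (−∞, 12] omits the interval between 15 and 12; in particular 15 has no preimage. So φ is not surjective.
Because the two images are disjoint, no x < −5 has φ(x) = φ(−5), so we compute φ⁻¹(9): 9 lies in (−∞, 12], so solve −3x − 3 = 9: x = (9 + 3)/(−3) = −4.

-4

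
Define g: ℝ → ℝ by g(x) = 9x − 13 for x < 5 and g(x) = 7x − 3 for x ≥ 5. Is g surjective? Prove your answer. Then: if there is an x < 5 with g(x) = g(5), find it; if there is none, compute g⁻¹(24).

37/9

Both pieces are strictly increasing (slopes 9 and 7), so each is injective on its own interval.
The left piece maps (−∞, 5) onto (−∞, 32); the right piece maps [5, ∞) onto [32, ∞).
These images together cover ℝ, so g is surjective.
Because the two images are disjoint, no x < 5 has g(x) = g(5), so we compute g⁻¹(24): 24 lies in (−∞, 32), so solve 9x − 13 = 24: x = (24 + 13)/9 = 37/9.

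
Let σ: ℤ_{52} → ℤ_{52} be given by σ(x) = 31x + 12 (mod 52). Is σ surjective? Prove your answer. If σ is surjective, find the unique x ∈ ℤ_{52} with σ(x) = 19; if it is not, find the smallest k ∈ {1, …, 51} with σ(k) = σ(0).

17

Recall that surjectivity means every element of the codomain has a preimage under σ.
Since gcd(31, 52) = 1, 31 is invertible modulo 52. Euclid's algorithm: 52 = 1·31 + 21, 31 = 1·21 + 10, 21 = 2·10 + 1; back-substituting gives 1 = 47·31 − 28·52, so 31⁻¹ ≡ 47 (mod 52).
Then y ↦ 47(y − 12) is a two-sided inverse to σ, so every y ∈ ℤ_{52} has a preimage.
So σ is surjective.
Since σ is surjective, we compute σ⁻¹(19): solve 31x + 12 ≡ 19 (mod 52), i.e. 31x ≡ 7 (mod 52).
Multiplying by 31⁻¹ = 47 gives x ≡ 47·7 = 329 = 6·52 + 17 ≡ 17 (mod 52).
Check: σ(17) = 31·17 + 12 = 539 = 10·52 + 19 ≡ 19 (mod 52).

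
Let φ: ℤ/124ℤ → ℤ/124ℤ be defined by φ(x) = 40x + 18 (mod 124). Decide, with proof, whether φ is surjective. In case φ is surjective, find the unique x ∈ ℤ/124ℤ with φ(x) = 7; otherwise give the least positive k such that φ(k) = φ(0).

31

Recall: surjectivity means every element of the codomain has a preimage under φ.
Since gcd(40, 124) = 4, we have 40x ≡ 0 (mod 4) for all x, so φ(x) ≡ 2 (mod 4).
But 0 ≢ 2 (mod 4), so 0 ∈ ℤ/124ℤ has no preimage. Hence φ is not surjective.
Since φ is not surjective, we find the least positive k with φ(k) = φ(0): this means 40k ≡ 0 (mod 124), i.e. 124 ∣ 40k. Since gcd(40, 124) = 4, dividing through by 4 this holds exactly when 31 ∣ 10k, and as gcd(10, 31) = 1, exactly when 31 ∣ k.
The smallest positive such k is 31.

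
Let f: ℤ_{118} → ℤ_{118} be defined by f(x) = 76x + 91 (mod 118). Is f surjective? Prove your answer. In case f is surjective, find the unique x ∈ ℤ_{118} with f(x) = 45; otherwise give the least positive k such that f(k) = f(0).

59

Since gcd(76, 118) = 2, we have 76x ≡ 0 (mod 2) for all x, so f(x) ≡ 1 (mod 2).
But 0 ≢ 1 (mod 2), so 0 ∈ ℤ_{118} has no preimage. Thus f is not surjective.
Since f is not surjective, we find the least positive k with f(k) = f(0): this means 76k ≡ 0 (mod 118), i.e. 118 ∣ 76k. Since gcd(76, 118) = 2, dividing through by 2 this holds exactly when 59 ∣ 38k, and as gcd(38, 59) = 1, exactly when 59 ∣ k.
The smallest positive such k is 59.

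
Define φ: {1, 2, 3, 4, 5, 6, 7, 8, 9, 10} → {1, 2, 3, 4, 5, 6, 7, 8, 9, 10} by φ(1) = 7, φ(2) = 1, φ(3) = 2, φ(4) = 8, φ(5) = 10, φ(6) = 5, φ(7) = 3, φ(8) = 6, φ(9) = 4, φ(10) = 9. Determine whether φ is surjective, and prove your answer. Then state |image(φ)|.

10

Every element of the codomain has a preimage: 1 = φ(2), 2 = φ(3), 3 = φ(7), 4 = φ(9), 5 = φ(6), 6 = φ(8), 7 = φ(1), 8 = φ(4), 9 = φ(10), 10 = φ(5).
Hence φ is surjective.
The image of φ is {1, 2, 3, 4, 5, 6, 7, 8, 9, 10}, which has 10 elements.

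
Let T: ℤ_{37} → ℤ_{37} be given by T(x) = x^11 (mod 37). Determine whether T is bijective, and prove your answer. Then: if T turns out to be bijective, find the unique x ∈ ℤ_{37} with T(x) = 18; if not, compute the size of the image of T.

Since 37 is prime, the nonzero elements of ℤ_{37} form a cyclic group of order 36.
As gcd(11, 36) = 1, raising to the 11th power is a bijection on this group: if s^11 ≡ t^11 then (st^{−1})^11 = 1, and the only element of order dividing gcd(11, 36) = 1 is 1, so s = t.
With T(0) = 0 this makes T injective on all of ℤ_{37}, hence bijective (finite equal-size domain and codomain). In particular T is bijective.
Since T is bijective, we find the preimage of 18. The inverse of x ↦ x^11 on (ℤ_{37})^× is x ↦ x^23, because 11·23 = 253 = 7·36 + 1 ≡ 1 (mod 36) and x^{36} = 1 for x ≠ 0 (Fermat). So T⁻¹(18) = 18^23 mod 37.
Repeated squaring mod 37: 18^1 ≡ 18, 18^2 ≡ 18² = 324 ≡ 28, 18^4 ≡ 28² = 784 ≡ 7, 18^8 ≡ 7² = 49 ≡ 12, 18^16 ≡ 12² = 144 ≡ 33. Since 23 = 16 + 4 + 2 + 1, 18^23 ≡ 33·7·28·18: 33·7 = 231 ≡ 9, then 9·28 = 252 ≡ 30, then 30·18 = 540 ≡ 22. So 18^23 ≡ 22 (mod 37).
Hence T⁻¹(18) = 22.

22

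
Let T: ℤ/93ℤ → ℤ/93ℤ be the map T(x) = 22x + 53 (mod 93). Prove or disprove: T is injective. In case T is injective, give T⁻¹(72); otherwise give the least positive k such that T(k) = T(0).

Suppose T(s) = T(t) in ℤ/93ℤ. Then 22s + 53 ≡ 22t + 53 (mod 93), so 22(s − t) ≡ 0 (mod 93).
Since gcd(22, 93) = 1, 22 is invertible modulo 93, hence s − t ≡ 0 (mod 93), i.e. s = t.
Therefore T is injective.
We now compute 22⁻¹ mod 93 explicitly. Euclid's algorithm: 93 = 4·22 + 5, 22 = 4·5 + 2, 5 = 2·2 + 1; back-substituting gives 1 = 55·22 − 13·93, so 22⁻¹ ≡ 55 (mod 93).
Since T is injective, we compute T⁻¹(72): solve 22x + 53 ≡ 72 (mod 93), i.e. 22x ≡ 19 (mod 93).
Multiplying by 22⁻¹ = 55 gives x ≡ 55·19 = 1045 = 11·93 + 22 ≡ 22 (mod 93).
Check: T(22) = 22·22 + 53 = 537 = 5·93 + 72 ≡ 72 (mod 93).

22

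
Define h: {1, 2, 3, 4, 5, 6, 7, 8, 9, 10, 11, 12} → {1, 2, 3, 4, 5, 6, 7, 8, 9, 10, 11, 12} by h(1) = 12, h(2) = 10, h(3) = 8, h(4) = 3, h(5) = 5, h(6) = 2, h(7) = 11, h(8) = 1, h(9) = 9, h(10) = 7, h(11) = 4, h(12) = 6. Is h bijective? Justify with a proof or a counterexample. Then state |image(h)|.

12

The values 12, 10, 8, 3, 5, 2, 11, 1, 9, 7, 4, 6 are a permutation of {1, 2, 3, 4, 5, 6, 7, 8, 9, 10, 11, 12}: each element appears exactly once.
So h is injective and surjective, hence bijective.
The image of h is {1, 2, 3, 4, 5, 6, 7, 8, 9, 10, 11, 12}, which has 12 elements.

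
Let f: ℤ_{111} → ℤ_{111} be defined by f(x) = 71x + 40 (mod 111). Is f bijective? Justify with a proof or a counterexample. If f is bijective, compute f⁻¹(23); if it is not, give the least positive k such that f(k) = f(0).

92

If f(x_1) = f(x_2), then 71x_1 ≡ 71x_2 (mod 111). Because gcd(71, 111) = 1, we may cancel 71 to get x_1 ≡ x_2 (mod 111).
We now compute 71⁻¹ mod 111 explicitly. Euclid's algorithm: 111 = 1·71 + 40, 71 = 1·40 + 31, 40 = 1·31 + 9, 31 = 3·9 + 4, 9 = 2·4 + 1; back-substituting gives 1 = 86·71 − 55·111, so 71⁻¹ ≡ 86 (mod 111).
Then y ↦ 86(y − 40) is a two-sided inverse to f, so every y ∈ ℤ_{111} has a preimage.
Thus f is bijective.
Since f is bijective, we compute f⁻¹(23): solve 71x + 40 ≡ 23 (mod 111), i.e. 71x ≡ 94 (mod 111).
Multiplying by 71⁻¹ = 86 gives x ≡ 86·94 = 8084 = 72·111 + 92 ≡ 92 (mod 111).
Check: f(92) = 71·92 + 40 = 6572 = 59·111 + 23 ≡ 23 (mod 111).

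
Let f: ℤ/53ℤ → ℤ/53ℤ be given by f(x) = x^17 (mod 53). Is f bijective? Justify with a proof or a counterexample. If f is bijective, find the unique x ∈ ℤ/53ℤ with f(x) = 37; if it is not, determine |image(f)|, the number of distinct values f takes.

Since 53 is prime, the nonzero elements of ℤ/53ℤ form a cyclic group of order 52.
As gcd(17, 52) = 1, raising to the 17th power is a bijection on this group: if s^17 ≡ t^17 then (st^{−1})^17 = 1, and the only element of order dividing gcd(17, 52) = 1 is 1, so s = t.
With f(0) = 0 this makes f injective on all of ℤ/53ℤ, hence bijective (finite equal-size domain and codomain). In particular f is bijective.
Since f is bijective, we find the preimage of 37. The inverse of x ↦ x^17 on (ℤ/53ℤ)^× is x ↦ x^49, because 17·49 = 833 = 16·52 + 1 ≡ 1 (mod 52) and x^{52} = 1 for x ≠ 0 (Fermat). So f⁻¹(37) = 37^49 mod 53.
Repeated squaring mod 53: 37^1 ≡ 37, 37^2 ≡ 37² = 1369 ≡ 44, 37^4 ≡ 44² = 1936 ≡ 28, 37^8 ≡ 28² = 784 ≡ 42, 37^16 ≡ 42² = 1764 ≡ 15, 37^32 ≡ 15² = 225 ≡ 13. Since 49 = 32 + 16 + 1, 37^49 ≡ 13·15·37: 13·15 = 195 ≡ 36, then 36·37 = 1332 ≡ 7. So 37^49 ≡ 7 (mod 53).
Hence f⁻¹(37) = 7.

7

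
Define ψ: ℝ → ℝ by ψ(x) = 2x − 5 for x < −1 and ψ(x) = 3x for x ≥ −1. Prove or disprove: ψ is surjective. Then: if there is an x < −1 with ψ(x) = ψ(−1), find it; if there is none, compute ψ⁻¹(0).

0

Both pieces are strictly increasing (slopes 2 and 3), so each is injective on its own interval.
The left piece maps (−∞, −1) onto (−∞, −7); the right piece maps [−1, ∞) onto [−3, ∞).
The union (−∞, −7) ∪ [−3, ∞) omits the interval between −7 and −3; in particular −7 has no preimage. So ψ is not surjective.
Because the two images are disjoint, no x < −1 has ψ(x) = ψ(−1), so we compute ψ⁻¹(0): 0 lies in [−3, ∞), so solve 3x = 0: x = (0 − 0)/3 = 0.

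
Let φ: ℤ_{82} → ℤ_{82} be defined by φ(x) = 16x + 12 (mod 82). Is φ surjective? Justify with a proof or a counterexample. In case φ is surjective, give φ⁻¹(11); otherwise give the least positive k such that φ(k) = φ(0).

41

Recall: surjectivity means every element of the codomain has a preimage under φ.
Since gcd(16, 82) = 2, we have 16x ≡ 0 (mod 2) for all x, so φ(x) ≡ 0 (mod 2).
But 1 ≢ 0 (mod 2), so 1 ∈ ℤ_{82} has no preimage. So φ is not surjective.
Since φ is not surjective, we find the least positive k with φ(k) = φ(0): this means 16k ≡ 0 (mod 82), i.e. 82 ∣ 16k. Since gcd(16, 82) = 2, dividing through by 2 this holds exactly when 41 ∣ 8k, and as gcd(8, 41) = 1, exactly when 41 ∣ k.
The smallest positive such k is 41.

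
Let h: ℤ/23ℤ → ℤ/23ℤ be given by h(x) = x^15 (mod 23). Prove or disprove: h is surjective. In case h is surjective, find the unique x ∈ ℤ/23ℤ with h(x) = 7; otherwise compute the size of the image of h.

21

Since 23 is prime, the nonzero elements of ℤ/23ℤ form a cyclic group of order 22.
As gcd(15, 22) = 1, raising to the 15th power is a bijection on this group: if u^15 ≡ v^15 then (uv^{−1})^15 = 1, and the only element of order dividing gcd(15, 22) = 1 is 1, so u = v.
With h(0) = 0 this makes h injective on all of ℤ/23ℤ, hence bijective (finite equal-size domain and codomain). In particular h is surjective.
Since h is surjective, we find the preimage of 7. The inverse of x ↦ x^15 on (ℤ/23ℤ)^× is x ↦ x^3, because 15·3 = 45 = 2·22 + 1 ≡ 1 (mod 22) and x^{22} = 1 for x ≠ 0 (Fermat). So h⁻¹(7) = 7^3 mod 23.
Repeated squaring mod 23: 7^1 ≡ 7, 7^2 ≡ 7² = 49 ≡ 3. Since 3 = 2 + 1, 7^3 ≡ 3·7: 3·7 = 21. So 7^3 ≡ 21 (mod 23).
Hence h⁻¹(7) = 21.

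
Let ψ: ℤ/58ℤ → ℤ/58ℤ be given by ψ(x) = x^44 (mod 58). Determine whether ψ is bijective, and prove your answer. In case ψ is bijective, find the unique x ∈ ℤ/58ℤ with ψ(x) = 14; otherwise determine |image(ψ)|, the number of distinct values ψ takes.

16

ψ(3): Repeated squaring mod 58: 3^1 ≡ 3, 3^2 ≡ 3² = 9, 3^4 ≡ 9² = 81 ≡ 23, 3^8 ≡ 23² = 529 ≡ 7, 3^16 ≡ 7² = 49, 3^32 ≡ 49² = 2401 ≡ 23. Since 44 = 32 + 8 + 4, 3^44 ≡ 23·7·23: 23·7 = 161 ≡ 45, then 45·23 = 1035 ≡ 49. So 3^44 ≡ 49 (mod 58).
ψ(7): Repeated squaring mod 58: 7^1 ≡ 7, 7^2 ≡ 7² = 49, 7^4 ≡ 49² = 2401 ≡ 23, 7^8 ≡ 23² = 529 ≡ 7, 7^16 ≡ 7² = 49, 7^32 ≡ 49² = 2401 ≡ 23. Since 44 = 32 + 8 + 4, 7^44 ≡ 23·7·23: 23·7 = 161 ≡ 45, then 45·23 = 1035 ≡ 49. So 7^44 ≡ 49 (mod 58).
So ψ(3) = ψ(7) = 49 while 3 ≠ 7, therefore ψ is not injective, hence not bijective.
Since ψ is not bijective, we determine |image(ψ)|. Computing x^44 mod 58 for each x (by repeated squaring, reducing mod 58 at every step), the values ψ(0), ψ(1), …, ψ(57) are: 0, 1, 54, 49, 16, 25, 36, 49, 52, 23, 16, 53, 30, 53, 36, 7, 24, 1, 24, 45, 52, 23, 20, 7, 54, 45, 20, 25, 30, 29, 30, 25, 20, 45, 54, 7, 20, 23, 52, 45, 24, 1, 24, 7, 36, 53, 30, 53, 16, 23, 52, 49, 36, 25, 16, 49, 54, 1.
The distinct values are {0, 1, 7, 16, 20, 23, 24, 25, 29, 30, 36, 45, 49, 52, 53, 54}; there are 16 of them.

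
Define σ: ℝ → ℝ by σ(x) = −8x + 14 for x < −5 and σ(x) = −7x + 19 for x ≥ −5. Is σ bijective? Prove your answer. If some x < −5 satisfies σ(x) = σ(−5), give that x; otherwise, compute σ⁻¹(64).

-25/4

Both pieces are strictly decreasing (slopes −8 and −7), so each is injective on its own interval.
The left piece maps (−∞, −5) onto (54, ∞); the right piece maps [−5, ∞) onto (−∞, 54].
Since 54 = 54, the images partition ℝ: σ is injective and surjective, hence bijective.
Because the two images are disjoint, no x < −5 has σ(x) = σ(−5), so we compute σ⁻¹(64): 64 lies in (54, ∞), so solve −8x + 14 = 64: x = (64 − 14)/(−8) = −25/4.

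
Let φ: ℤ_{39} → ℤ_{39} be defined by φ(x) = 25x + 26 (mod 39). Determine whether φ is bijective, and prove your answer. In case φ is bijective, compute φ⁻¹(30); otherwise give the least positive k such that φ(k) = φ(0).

22

Suppose φ(a) = φ(b) in ℤ_{39}. Then 25a + 26 ≡ 25b + 26 (mod 39), therefore 25(a − b) ≡ 0 (mod 39).
Since gcd(25, 39) = 1, 25 is invertible modulo 39, therefore a − b ≡ 0 (mod 39), i.e. a = b.
We now compute 25⁻¹ mod 39 explicitly. Euclid's algorithm: 39 = 1·25 + 14, 25 = 1·14 + 11, 14 = 1·11 + 3, 11 = 3·3 + 2, 3 = 1·2 + 1; back-substituting gives 1 = 25·25 − 16·39, so 25⁻¹ ≡ 25 (mod 39).
Then y ↦ 25(y − 26) is a two-sided inverse to φ, so every y ∈ ℤ_{39} has a preimage.
So φ is bijective.
Since φ is bijective, we find φ⁻¹(30): we need 25x ≡ 30 − 26 ≡ 4 (mod 39). Using 25⁻¹ = 25: x ≡ 25·4 = 100 = 2·39 + 22, so x = 22.
Check: φ(22) = 25·22 + 26 = 576 = 14·39 + 30 ≡ 30 (mod 39).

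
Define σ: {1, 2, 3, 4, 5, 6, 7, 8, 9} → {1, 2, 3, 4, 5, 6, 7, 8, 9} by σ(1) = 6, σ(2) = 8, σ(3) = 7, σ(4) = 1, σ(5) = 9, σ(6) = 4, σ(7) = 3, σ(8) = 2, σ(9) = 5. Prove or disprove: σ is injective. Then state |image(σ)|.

9

The values σ(1), …, σ(9) are 6, 8, 7, 1, 9, 4, 3, 2, 5 — all distinct.
So σ(s) = σ(t) only when s = t, and σ is injective.
The image of σ is {1, 2, 3, 4, 5, 6, 7, 8, 9}, which has 9 elements.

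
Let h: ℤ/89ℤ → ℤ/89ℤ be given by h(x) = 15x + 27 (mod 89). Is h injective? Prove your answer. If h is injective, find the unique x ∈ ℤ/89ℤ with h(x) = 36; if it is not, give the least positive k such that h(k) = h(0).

Recall: h is injective if h(u) = h(v) implies u = v.
Suppose h(u) = h(v) in ℤ/89ℤ. Then 15u + 27 ≡ 15v + 27 (mod 89), so 15(u − v) ≡ 0 (mod 89).
Since gcd(15, 89) = 1, 15 is invertible modulo 89, hence u − v ≡ 0 (mod 89), i.e. u = v.
Therefore h is injective.
We now compute 15⁻¹ mod 89 explicitly. Euclid's algorithm: 89 = 5·15 + 14, 15 = 1·14 + 1; back-substituting gives 1 = 6·15 − 1·89, so 15⁻¹ ≡ 6 (mod 89).
Since h is injective, we find h⁻¹(36): we need 15x ≡ 36 − 27 ≡ 9 (mod 89). Using 15⁻¹ = 6: x ≡ 6·9 = 54, so x = 54.
Check: h(54) = 15·54 + 27 = 837 = 9·89 + 36 ≡ 36 (mod 89).

54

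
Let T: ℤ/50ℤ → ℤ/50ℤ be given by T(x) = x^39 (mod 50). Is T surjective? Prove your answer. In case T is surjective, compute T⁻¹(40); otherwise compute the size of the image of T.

42

T(0) = 0^39 = 0.
T(10): Repeated squaring mod 50: 10^1 ≡ 10, 10^2 ≡ 10² = 100 ≡ 0, 10^4 ≡ 0² = 0, 10^8 ≡ 0² = 0, 10^16 ≡ 0² = 0, 10^32 ≡ 0² = 0. Since 39 = 32 + 4 + 2 + 1, 10^39 ≡ 0·0·0·10: 0·0 = 0, then 0·0 = 0, then 0·10 = 0. So 10^39 ≡ 0 (mod 50).
So T(0) = T(10) = 0 while 0 ≠ 10, so T is not injective.
A non-injective map from the 50-element set ℤ/50ℤ to itself takes at most 49 distinct values, so it cannot be surjective. So T is not surjective.
Since T is not surjective, we determine |image(T)|. Computing x^39 mod 50 for each x (by repeated squaring, reducing mod 50 at every step), the values T(0), T(1), …, T(49) are: 0, 1, 38, 17, 44, 25, 46, 43, 22, 39, 0, 41, 48, 27, 34, 25, 36, 3, 32, 29, 0, 31, 8, 37, 24, 25, 26, 13, 42, 19, 0, 21, 18, 47, 14, 25, 16, 23, 2, 9, 0, 11, 28, 7, 4, 25, 6, 33, 12, 49.
The distinct values are {0, 1, 2, 3, 4, 6, 7, 8, 9, 11, 12, 13, 14, 16, 17, 18, 19, 21, 22, 23, 24, 25, 26, 27, 28, 29, 31, 32, 33, 34, 36, 37, 38, 39, 41, 42, 43, 44, 46, 47, 48, 49}; there are 42 of them.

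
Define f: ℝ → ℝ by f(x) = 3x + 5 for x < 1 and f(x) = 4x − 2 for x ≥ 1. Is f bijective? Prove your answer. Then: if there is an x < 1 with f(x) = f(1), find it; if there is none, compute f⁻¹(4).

-1

Both pieces are strictly increasing (slopes 3 and 4), so each is injective on its own interval.
The left piece maps (−∞, 1) onto (−∞, 8); the right piece maps [1, ∞) onto [2, ∞).
These images overlap. In particular f(1) = 2 (right piece), and solving 3x + 5 = 2 on the left piece gives x = −1 < 1.
So f(−1) = f(1) with −1 ≠ 1, and f is not injective, hence not bijective. This x = −1 is the requested value below 1.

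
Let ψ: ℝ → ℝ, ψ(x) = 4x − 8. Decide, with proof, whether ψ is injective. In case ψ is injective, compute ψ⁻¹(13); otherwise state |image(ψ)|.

Suppose ψ(a) = ψ(b). Then 4a − 8 = 4b − 8, thus 4a = 4b, hence a = b.
Hence ψ is injective.
Since ψ is injective, we compute ψ⁻¹(13) = (13 + 8)/4 = 21/4.

21/4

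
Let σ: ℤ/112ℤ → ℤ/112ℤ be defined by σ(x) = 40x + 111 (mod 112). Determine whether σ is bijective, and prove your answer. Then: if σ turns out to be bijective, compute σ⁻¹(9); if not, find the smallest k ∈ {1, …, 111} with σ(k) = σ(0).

14

We have gcd(40, 112) = 8 > 1. Taking u = 0 and v = 14: σ(0) = 111 and σ(14) = 40·14 + 111 = 671 ≡ 111 (mod 112).
So σ(0) = σ(14) while 0 ≠ 14, therefore σ is not injective, hence not bijective.
Since σ is not bijective, we find the least positive k with σ(k) = σ(0): this means 40k ≡ 0 (mod 112), i.e. 112 ∣ 40k. Since gcd(40, 112) = 8, dividing through by 8 this holds exactly when 14 ∣ 5k, and as gcd(5, 14) = 1, exactly when 14 ∣ k.
The smallest positive such k is 14.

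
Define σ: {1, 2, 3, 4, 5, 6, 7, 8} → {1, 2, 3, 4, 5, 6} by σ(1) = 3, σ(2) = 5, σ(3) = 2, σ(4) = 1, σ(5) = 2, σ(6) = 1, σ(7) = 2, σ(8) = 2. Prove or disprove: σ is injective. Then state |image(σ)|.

4

σ(3) = 2 = σ(5) with 3 ≠ 5, so σ is not injective.
The image of σ is {1, 2, 3, 5}, which has 4 elements.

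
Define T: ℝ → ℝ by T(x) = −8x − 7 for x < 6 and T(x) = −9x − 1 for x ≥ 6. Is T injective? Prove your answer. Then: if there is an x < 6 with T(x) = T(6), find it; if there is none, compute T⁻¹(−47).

5

Both pieces are strictly decreasing (slopes −8 and −9), so each is injective on its own interval.
The left piece maps (−∞, 6) onto (−55, ∞); the right piece maps [6, ∞) onto (−∞, −55].
These images are disjoint, so no value is attained by both pieces. So T is injective.
Because the two images are disjoint, no x < 6 has T(x) = T(6), so we compute T⁻¹(−47): −47 lies in (−55, ∞), so solve −8x − 7 = −47: x = (−47 + 7)/(−8) = 5.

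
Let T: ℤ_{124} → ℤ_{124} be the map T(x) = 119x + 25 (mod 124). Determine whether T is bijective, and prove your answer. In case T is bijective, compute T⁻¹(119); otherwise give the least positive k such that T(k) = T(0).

6

Recall: injectivity means: for all s, t in the domain, T(s) = T(t) implies s = t.
If T(s) = T(t), then 119s ≡ 119t (mod 124). Because gcd(119, 124) = 1, we may cancel 119 to get s ≡ t (mod 124).
We now compute 119⁻¹ mod 124 explicitly. Euclid's algorithm: 124 = 1·119 + 5, 119 = 23·5 + 4, 5 = 1·4 + 1; back-substituting gives 1 = 99·119 − 95·124, so 119⁻¹ ≡ 99 (mod 124).
For any y ∈ ℤ_{124}, x = 99(y − 25) mod 124 satisfies T(x) = 119·99(y − 25) + 25 ≡ y (since 119·99 ≡ 1 mod 124). So every y has a preimage.
Therefore T is bijective.
Since T is bijective, we find T⁻¹(119): we need 119x ≡ 119 − 25 ≡ 94 (mod 124). Using 119⁻¹ = 99: x ≡ 99·94 = 9306 = 75·124 + 6, so x = 6.
Check: T(6) = 119·6 + 25 = 739 = 5·124 + 119 ≡ 119 (mod 124).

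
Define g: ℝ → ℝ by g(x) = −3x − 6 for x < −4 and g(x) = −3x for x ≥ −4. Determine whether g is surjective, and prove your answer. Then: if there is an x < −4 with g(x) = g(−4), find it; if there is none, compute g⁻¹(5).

Both pieces are strictly decreasing (slopes −3 and −3), so each is injective on its own interval.
The left piece maps (−∞, −4) onto (6, ∞); the right piece maps [−4, ∞) onto (−∞, 12].
The union (6, ∞) ∪ (−∞, 12] covers ℝ, so g is surjective.
For the follow-up: the images overlap, so an x < −4 with g(x) = g(−4) exists. g(−4) = 12; solving −3x − 6 = 12 for x < −4 gives x = (12 + 6)/(−3) = −6.

-6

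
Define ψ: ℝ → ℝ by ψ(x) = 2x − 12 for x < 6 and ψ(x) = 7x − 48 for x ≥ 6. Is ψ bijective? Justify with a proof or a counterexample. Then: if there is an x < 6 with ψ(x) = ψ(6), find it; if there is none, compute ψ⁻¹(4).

Both pieces are strictly increasing (slopes 2 and 7), so each is injective on its own interval.
The left piece maps (−∞, 6) onto (−∞, 0); the right piece maps [6, ∞) onto [−6, ∞).
These images overlap. In particular ψ(6) = −6 (right piece), and solving 2x − 12 = −6 on the left piece gives x = 3 < 6.
So ψ(3) = ψ(6) with 3 ≠ 6, and ψ is not injective, hence not bijective. This x = 3 is the requested value below 6.

3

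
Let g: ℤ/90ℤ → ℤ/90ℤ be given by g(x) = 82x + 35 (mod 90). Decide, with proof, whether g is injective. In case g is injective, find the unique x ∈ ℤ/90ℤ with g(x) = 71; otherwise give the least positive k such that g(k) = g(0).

Recall that injectivity means: for all s, t in the domain, g(s) = g(t) implies s = t.
We have gcd(82, 90) = 2 > 1. Taking s = 0 and t = 45: g(0) = 35 and g(45) = 82·45 + 35 = 3725 ≡ 35 (mod 90).
So g(0) = g(45) while 0 ≠ 45, hence g is not injective.
Since g is not injective, we find the least positive k with g(k) = g(0): this means 82k ≡ 0 (mod 90), i.e. 90 ∣ 82k. Since gcd(82, 90) = 2, dividing through by 2 this holds exactly when 45 ∣ 41k, and as gcd(41, 45) = 1, exactly when 45 ∣ k.
The smallest positive such k is 45.

45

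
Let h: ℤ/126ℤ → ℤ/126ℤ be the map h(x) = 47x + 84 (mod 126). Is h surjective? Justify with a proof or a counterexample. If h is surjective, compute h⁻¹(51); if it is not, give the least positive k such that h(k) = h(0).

Recall: h is surjective if every y in the codomain equals h(x) for some x in the domain.
Since gcd(47, 126) = 1, 47 is invertible modulo 126. Euclid's algorithm: 126 = 2·47 + 32, 47 = 1·32 + 15, 32 = 2·15 + 2, 15 = 7·2 + 1; back-substituting gives 1 = 59·47 − 22·126, so 47⁻¹ ≡ 59 (mod 126).
For any y ∈ ℤ/126ℤ, x = 59(y − 84) mod 126 satisfies h(x) = 47·59(y − 84) + 84 ≡ y (since 47·59 ≡ 1 mod 126). So every y has a preimage.
Thus h is surjective.
Since h is surjective, we compute h⁻¹(51): solve 47x + 84 ≡ 51 (mod 126), i.e. 47x ≡ 93 (mod 126).
Multiplying by 47⁻¹ = 59 gives x ≡ 59·93 = 5487 = 43·126 + 69 ≡ 69 (mod 126).
Check: h(69) = 47·69 + 84 = 3327 = 26·126 + 51 ≡ 51 (mod 126).

69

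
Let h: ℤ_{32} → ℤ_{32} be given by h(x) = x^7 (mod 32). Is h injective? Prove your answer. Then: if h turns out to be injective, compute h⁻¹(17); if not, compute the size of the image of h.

17

h(0) = 0^7 = 0.
h(2): Repeated squaring mod 32: 2^1 ≡ 2, 2^2 ≡ 2² = 4, 2^4 ≡ 4² = 16. Since 7 = 4 + 2 + 1, 2^7 ≡ 16·4·2: 16·4 = 64 ≡ 0, then 0·2 = 0. So 2^7 ≡ 0 (mod 32).
So h(0) = h(2) = 0 while 0 ≠ 2, hence h is not injective.
Since h is not injective, we determine |image(h)|. Computing x^7 mod 32 for each x (by repeated squaring, reducing mod 32 at every step), the values h(0), h(1), …, h(31) are: 0, 1, 0, 11, 0, 13, 0, 23, 0, 25, 0, 3, 0, 5, 0, 15, 0, 17, 0, 27, 0, 29, 0, 7, 0, 9, 0, 19, 0, 21, 0, 31.
The distinct values are {0, 1, 3, 5, 7, 9, 11, 13, 15, 17, 19, 21, 23, 25, 27, 29, 31}; there are 17 of them.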